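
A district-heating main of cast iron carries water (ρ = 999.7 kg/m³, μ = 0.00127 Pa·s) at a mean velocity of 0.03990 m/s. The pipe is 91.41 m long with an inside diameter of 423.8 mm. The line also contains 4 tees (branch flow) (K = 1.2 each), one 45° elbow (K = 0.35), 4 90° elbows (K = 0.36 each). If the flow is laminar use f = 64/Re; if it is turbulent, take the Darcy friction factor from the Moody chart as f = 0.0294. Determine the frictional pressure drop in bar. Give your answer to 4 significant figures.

Reynolds number Re = ρVD/μ = 999.7 · 0.0399 · 0.4238 / 0.00127 = 1.331e+04.
Re > 4000 → turbulent; use the Moody-chart value f = 0.0294.
Total minor-loss coefficient ΣK = 4·1.2 + 1·0.35 + 4·0.36 = 6.59.
ΔP = [f·L/D + ΣK]·(ρV²/2) = [0.0294·91.41/0.4238 + 6.59]·(999.7·0.0399²/2) = [6.341 + 6.59]·0.7958 = 10.29 Pa.
ΔP = 10.29 Pa = 1.029×10^-4 bar.

ΔP ≈ 1.029×10^-4 bar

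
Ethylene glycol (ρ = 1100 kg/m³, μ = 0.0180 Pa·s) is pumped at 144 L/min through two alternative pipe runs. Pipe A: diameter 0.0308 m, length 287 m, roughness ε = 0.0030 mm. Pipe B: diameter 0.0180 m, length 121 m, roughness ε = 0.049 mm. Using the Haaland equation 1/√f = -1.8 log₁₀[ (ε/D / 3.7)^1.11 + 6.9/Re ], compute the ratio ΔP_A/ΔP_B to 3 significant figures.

ΔP_A/ΔP_B ≈ 0.168

Pipe A: V = Q/A = 0.0024/0.0007451 = 3.221 m/s; Re = 6063; ε/D = 9.74e-05; Haaland → f = 0.03569; ΔP_A = f(L/D)(ρV²/2) = 1.898e+06 Pa.
Pipe B: V = Q/A = 0.0024/0.0002545 = 9.431 m/s; Re = 1.037e+04; ε/D = 0.00272; Haaland → f = 0.03427; ΔP_B = f(L/D)(ρV²/2) = 1.127e+07 Pa.
ΔP_A/ΔP_B = 1.898e+06/1.127e+07 = 0.168.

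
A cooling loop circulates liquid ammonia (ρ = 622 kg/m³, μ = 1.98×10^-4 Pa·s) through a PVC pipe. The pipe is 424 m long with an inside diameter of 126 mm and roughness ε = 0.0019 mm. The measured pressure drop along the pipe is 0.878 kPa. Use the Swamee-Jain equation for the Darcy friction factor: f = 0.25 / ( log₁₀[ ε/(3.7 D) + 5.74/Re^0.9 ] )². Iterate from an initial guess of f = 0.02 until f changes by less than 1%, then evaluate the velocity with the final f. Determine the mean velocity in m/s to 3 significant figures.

V ≈ 0.212 m/s

Rearranging Darcy-Weisbach: V = √(2·ΔP·D/(f·L·ρ)). With ε/D = 1.9e-06/0.126 = 1.51e-05, iterate starting from f = 0.02:
  f = 0.02 → V = √(2·878·0.126/(0.02·424·622)) = 0.2048 m/s; Re = ρVD/μ = 8.107e+04; f → 0.01875
  f = 0.01875 → V = 0.2115 m/s; Re = 8.372e+04; f → 0.01863
Converged (Δf/f < 1%). With the final f = 0.01863: V = √(2·878·0.126/(0.01863·424·622)) = 0.2122 m/s.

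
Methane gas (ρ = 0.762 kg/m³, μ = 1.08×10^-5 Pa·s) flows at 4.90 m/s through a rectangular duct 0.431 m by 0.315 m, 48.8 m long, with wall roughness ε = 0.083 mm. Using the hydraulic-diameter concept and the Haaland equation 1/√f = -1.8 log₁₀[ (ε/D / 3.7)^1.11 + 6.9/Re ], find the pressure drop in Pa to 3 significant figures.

ΔP ≈ 22.3 Pa

Hydraulic diameter D_h = 4A/P = 4·(0.431·0.315)/(2·(0.431+0.315)) = 0.5431/1.492 = 0.364 m.
Re = ρVD_h/μ = 0.762·4.9·0.364/1.08e-05 = 1.258e+05.
ε/D_h = 8.3e-05/0.364 = 0.000228; Haaland gives 1/√f = -1.8 log₁₀[2.12e-05+5.48e-05] = 7.414, so f = 0.01819.
ΔP = f(L/D_h)(ρV²/2) = 0.01819·48.8/0.364·9.148 = 22.31 Pa.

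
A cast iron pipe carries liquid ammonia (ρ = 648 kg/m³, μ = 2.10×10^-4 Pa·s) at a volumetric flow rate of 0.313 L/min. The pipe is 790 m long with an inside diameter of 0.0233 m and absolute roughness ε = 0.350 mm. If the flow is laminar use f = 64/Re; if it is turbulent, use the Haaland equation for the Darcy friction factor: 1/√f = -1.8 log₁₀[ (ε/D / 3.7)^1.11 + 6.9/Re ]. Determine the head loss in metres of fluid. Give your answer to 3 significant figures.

Q = 0.313 L/min = 0.313/60000 = 5.217e-06 m³/s.
Cross-sectional area A = πD²/4 = π(0.0233)²/4 = 0.0004264 m²; mean velocity V = Q/A = 5.217e-06/0.0004264 = 0.01223 m/s.
Reynolds number Re = ρVD/μ = 648 · 0.01223 · 0.0233 / 0.00021 = 879.6.
Re < 2300 → laminar flow, so f = 64/Re = 64/879.6 = 0.07276 (the turbulent correlation is not needed).
Darcy-Weisbach: ΔP = f(L/D)(ρV²/2) = 0.07276·(790/0.0233)·(648·0.01223²/2) = 0.07276·3.391e+04·0.0485 = 119.6 Pa.
Head loss h_f = ΔP/(ρg) = 119.6/(648·9.81) = 0.0188 m.

h_f ≈ 0.0188 m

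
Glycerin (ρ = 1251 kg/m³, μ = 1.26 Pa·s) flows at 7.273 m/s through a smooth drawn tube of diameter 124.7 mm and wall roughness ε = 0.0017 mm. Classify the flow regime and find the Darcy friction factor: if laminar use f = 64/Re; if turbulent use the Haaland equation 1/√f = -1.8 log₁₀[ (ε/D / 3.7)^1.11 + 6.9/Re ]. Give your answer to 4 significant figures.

Re = ρVD/μ = 1251·7.273·0.1247/1.26 = 900.5.
Re < 2300 → laminar, so f = 64/Re = 0.07107 (roughness is irrelevant in laminar flow).

f ≈ 0.07107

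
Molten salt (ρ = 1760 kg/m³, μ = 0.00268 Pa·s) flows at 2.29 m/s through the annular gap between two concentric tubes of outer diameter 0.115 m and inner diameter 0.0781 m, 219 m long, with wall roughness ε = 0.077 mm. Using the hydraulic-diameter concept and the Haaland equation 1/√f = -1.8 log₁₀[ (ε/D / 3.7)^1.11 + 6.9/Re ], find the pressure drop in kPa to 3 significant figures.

Hydraulic diameter D_h = 4A/P = D_o - D_i = 0.115 - 0.0781 = 0.0369 m.
Re = ρVD_h/μ = 1760·2.29·0.0369/0.00268 = 5.549e+04.
ε/D_h = 7.7e-05/0.0369 = 0.00209; Haaland gives 1/√f = -1.8 log₁₀[0.000248+0.000124] = 6.173, so f = 0.02624.
ΔP = f(L/D_h)(ρV²/2) = 0.02624·219/0.0369·4615 = 7.188e+05 Pa.
ΔP = 719 kPa.

ΔP ≈ 719 kPa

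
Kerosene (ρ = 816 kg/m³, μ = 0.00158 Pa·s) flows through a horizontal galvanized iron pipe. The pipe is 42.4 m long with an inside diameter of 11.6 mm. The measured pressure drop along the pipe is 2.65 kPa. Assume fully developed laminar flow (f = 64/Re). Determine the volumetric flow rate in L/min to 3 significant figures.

Q ≈ 1.05 L/min

For laminar flow, f = 64/Re with Re = ρVD/μ, so Darcy-Weisbach reduces to ΔP = 32μLV/D². Solving for V: V = ΔP·D²/(32μL) = 2650·(0.0116)²/(32·0.00158·42.4) = 0.1663 m/s.
Check: Re = ρVD/μ = 816·0.1663·0.0116/0.00158 = 996.5 < 2300, so the laminar assumption holds.
Q = V·A = 0.1663·(π/4·0.0116²) = 1.758e-05 m³/s = 1.05 L/min.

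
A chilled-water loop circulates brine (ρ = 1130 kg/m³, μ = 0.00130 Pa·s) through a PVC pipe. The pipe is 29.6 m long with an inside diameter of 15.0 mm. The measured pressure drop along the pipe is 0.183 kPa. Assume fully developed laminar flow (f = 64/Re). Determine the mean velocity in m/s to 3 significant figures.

For laminar flow, f = 64/Re with Re = ρVD/μ, so Darcy-Weisbach reduces to ΔP = 32μLV/D². Solving for V: V = ΔP·D²/(32μL) = 183·(0.015)²/(32·0.0013·29.6) = 0.03344 m/s.
Check: Re = ρVD/μ = 1130·0.03344·0.015/0.0013 = 436 < 2300, so the laminar assumption holds.

V ≈ 0.0334 m/s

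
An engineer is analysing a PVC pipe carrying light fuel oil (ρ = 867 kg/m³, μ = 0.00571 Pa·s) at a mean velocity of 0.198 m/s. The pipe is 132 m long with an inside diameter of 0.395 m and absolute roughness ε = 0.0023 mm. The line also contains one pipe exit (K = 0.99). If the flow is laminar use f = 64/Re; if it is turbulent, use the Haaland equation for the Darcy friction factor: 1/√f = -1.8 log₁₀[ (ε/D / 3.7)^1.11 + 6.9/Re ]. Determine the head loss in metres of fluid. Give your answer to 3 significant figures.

Reynolds number Re = ρVD/μ = 867 · 0.198 · 0.395 / 0.00571 = 1.188e+04.
Re > 4000 → turbulent. Relative roughness ε/D = 2.3e-06/0.395 = 5.82e-06. Haaland: 1/√f = -1.8 log₁₀[(5.82e-06/3.7)^1.11 + 6.9/1.188e+04] = -1.8 log₁₀[3.62e-07 + 0.000581] = 5.824, so f = 0.02948.
Total minor-loss coefficient ΣK = 1·0.99 = 0.99.
ΔP = [f·L/D + ΣK]·(ρV²/2) = [0.02948·132/0.395 + 0.99]·(867·0.198²/2) = [9.852 + 0.99]·16.99 = 184.3 Pa.
Head loss h_f = ΔP/(ρg) = 184.3/(867·9.81) = 0.0217 m.

h_f ≈ 0.0217 m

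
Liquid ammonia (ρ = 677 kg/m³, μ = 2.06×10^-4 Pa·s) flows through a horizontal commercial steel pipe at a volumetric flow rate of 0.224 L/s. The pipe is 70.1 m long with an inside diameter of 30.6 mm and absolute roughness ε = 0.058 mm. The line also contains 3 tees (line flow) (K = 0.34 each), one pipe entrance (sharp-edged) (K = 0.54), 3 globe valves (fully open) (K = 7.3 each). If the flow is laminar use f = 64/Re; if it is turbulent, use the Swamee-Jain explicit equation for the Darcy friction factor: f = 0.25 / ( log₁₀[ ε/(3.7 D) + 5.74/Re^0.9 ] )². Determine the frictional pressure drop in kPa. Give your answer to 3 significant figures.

ΔP ≈ 2.76 kPa

Q = 0.224 L/s = 0.224/1000 = 0.000224 m³/s.
Cross-sectional area A = πD²/4 = π(0.0306)²/4 = 0.0007354 m²; mean velocity V = Q/A = 0.000224/0.0007354 = 0.3046 m/s.
Reynolds number Re = ρVD/μ = 677 · 0.3046 · 0.0306 / 0.000206 = 3.063e+04.
Re > 4000 → turbulent. Relative roughness ε/D = 5.8e-05/0.0306 = 0.0019. Swamee-Jain: f = 0.25/(log₁₀[0.0019/3.7 + 5.74/3.063e+04^0.9])² = 0.25/(log₁₀[0.000512 + 0.000526])² = 0.25/(-2.983)² = 0.02809.
Total minor-loss coefficient ΣK = 3·0.34 + 1·0.54 + 3·7.3 = 23.5.
ΔP = [f·L/D + ΣK]·(ρV²/2) = [0.02809·70.1/0.0306 + 23.5]·(677·0.3046²/2) = [64.34 + 23.5]·31.4 = 2757 Pa.
ΔP = 2757 Pa = 2.76 kPa.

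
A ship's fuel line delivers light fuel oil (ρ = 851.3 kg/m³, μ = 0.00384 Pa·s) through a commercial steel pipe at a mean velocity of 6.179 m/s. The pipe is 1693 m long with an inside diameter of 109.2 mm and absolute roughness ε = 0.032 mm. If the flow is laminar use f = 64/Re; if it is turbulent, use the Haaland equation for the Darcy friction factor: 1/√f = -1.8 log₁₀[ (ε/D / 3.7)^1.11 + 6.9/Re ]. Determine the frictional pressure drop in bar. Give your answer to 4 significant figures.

ΔP ≈ 45.59 bar

Reynolds number Re = ρVD/μ = 851.3 · 6.179 · 0.1092 / 0.00384 = 1.496e+05.
Re > 4000 → turbulent. Relative roughness ε/D = 3.2e-05/0.1092 = 0.000293. Haaland: 1/√f = -1.8 log₁₀[(0.000293/3.7)^1.11 + 6.9/1.496e+05] = -1.8 log₁₀[2.8e-05 + 4.61e-05] = 7.434, so f = 0.0181.
Darcy-Weisbach: ΔP = f(L/D)(ρV²/2) = 0.0181·(1693/0.1092)·(851.3·6.179²/2) = 0.0181·1.55e+04·1.625e+04 = 4.559e+06 Pa.
ΔP = 4.559e+06 Pa = 45.59 bar.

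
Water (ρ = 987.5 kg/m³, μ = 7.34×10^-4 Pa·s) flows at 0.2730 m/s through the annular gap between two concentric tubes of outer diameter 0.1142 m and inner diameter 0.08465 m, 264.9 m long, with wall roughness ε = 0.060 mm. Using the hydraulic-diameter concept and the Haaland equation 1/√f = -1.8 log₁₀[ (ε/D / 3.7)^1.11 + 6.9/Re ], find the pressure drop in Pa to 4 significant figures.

ΔP ≈ 10890 Pa

Hydraulic diameter D_h = 4A/P = D_o - D_i = 0.1142 - 0.08465 = 0.02955 m.
Re = ρVD_h/μ = 987.5·0.273·0.02955/0.000734 = 1.085e+04.
ε/D_h = 6e-05/0.02955 = 0.00203; Haaland gives 1/√f = -1.8 log₁₀[0.00024+0.000636] = 5.503, so f = 0.03302.
ΔP = f(L/D_h)(ρV²/2) = 0.03302·264.9/0.02955·36.8 = 1.089e+04 Pa.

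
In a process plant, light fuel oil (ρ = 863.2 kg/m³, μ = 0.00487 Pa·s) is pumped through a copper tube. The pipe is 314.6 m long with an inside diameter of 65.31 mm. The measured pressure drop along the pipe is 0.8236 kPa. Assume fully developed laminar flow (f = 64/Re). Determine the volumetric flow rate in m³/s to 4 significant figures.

For laminar flow, f = 64/Re with Re = ρVD/μ, so Darcy-Weisbach reduces to ΔP = 32μLV/D². Solving for V: V = ΔP·D²/(32μL) = 823.6·(0.06531)²/(32·0.00487·314.6) = 0.07165 m/s.
Check: Re = ρVD/μ = 863.2·0.07165·0.06531/0.00487 = 829.5 < 2300, so the laminar assumption holds.
Q = V·A = 0.07165·(π/4·0.06531²) = 0.00024 m³/s = 2.400×10^-4 m³/s.

Q ≈ 2.400×10^-4 m³/s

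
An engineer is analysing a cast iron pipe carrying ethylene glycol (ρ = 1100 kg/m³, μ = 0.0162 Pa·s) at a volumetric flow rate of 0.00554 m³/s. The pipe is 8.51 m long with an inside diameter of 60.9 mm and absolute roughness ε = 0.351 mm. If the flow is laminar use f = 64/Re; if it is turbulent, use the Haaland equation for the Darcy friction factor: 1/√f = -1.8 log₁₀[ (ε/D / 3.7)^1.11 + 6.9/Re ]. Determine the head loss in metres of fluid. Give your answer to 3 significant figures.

Cross-sectional area A = πD²/4 = π(0.0609)²/4 = 0.002913 m²; mean velocity V = Q/A = 0.00554/0.002913 = 1.902 m/s.
Reynolds number Re = ρVD/μ = 1100 · 1.902 · 0.0609 / 0.0162 = 7865.
Re > 4000 → turbulent. Relative roughness ε/D = 0.000351/0.0609 = 0.00576. Haaland: 1/√f = -1.8 log₁₀[(0.00576/3.7)^1.11 + 6.9/7865] = -1.8 log₁₀[0.000765 + 0.000877] = 5.012, so f = 0.03981.
Darcy-Weisbach: ΔP = f(L/D)(ρV²/2) = 0.03981·(8.51/0.0609)·(1100·1.902²/2) = 0.03981·139.7·1989 = 1.107e+04 Pa.
Head loss h_f = ΔP/(ρg) = 1.107e+04/(1100·9.81) = 1.03 m.

h_f ≈ 1.03 m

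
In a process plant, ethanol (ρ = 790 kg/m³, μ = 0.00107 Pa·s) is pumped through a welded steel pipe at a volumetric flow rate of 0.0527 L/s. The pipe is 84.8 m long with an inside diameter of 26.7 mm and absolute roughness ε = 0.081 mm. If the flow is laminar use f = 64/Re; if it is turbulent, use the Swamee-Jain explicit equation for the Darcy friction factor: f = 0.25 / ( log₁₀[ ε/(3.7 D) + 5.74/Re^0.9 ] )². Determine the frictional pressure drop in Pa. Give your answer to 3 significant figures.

ΔP ≈ 383 Pa

Q = 0.0527 L/s = 0.0527/1000 = 5.27e-05 m³/s.
Cross-sectional area A = πD²/4 = π(0.0267)²/4 = 0.0005599 m²; mean velocity V = Q/A = 5.27e-05/0.0005599 = 0.09412 m/s.
Reynolds number Re = ρVD/μ = 790 · 0.09412 · 0.0267 / 0.00107 = 1855.
Re < 2300 → laminar flow, so f = 64/Re = 64/1855 = 0.03449 (the turbulent correlation is not needed).
Darcy-Weisbach: ΔP = f(L/D)(ρV²/2) = 0.03449·(84.8/0.0267)·(790·0.09412²/2) = 0.03449·3176·3.499 = 383.4 Pa.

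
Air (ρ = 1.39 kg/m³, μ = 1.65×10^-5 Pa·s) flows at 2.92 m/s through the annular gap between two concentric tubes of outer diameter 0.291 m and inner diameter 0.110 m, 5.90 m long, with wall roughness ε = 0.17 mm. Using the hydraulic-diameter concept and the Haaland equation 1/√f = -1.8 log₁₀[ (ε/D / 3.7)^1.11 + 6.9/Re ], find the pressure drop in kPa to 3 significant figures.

Hydraulic diameter D_h = 4A/P = D_o - D_i = 0.291 - 0.11 = 0.181 m.
Re = ρVD_h/μ = 1.39·2.92·0.181/1.65e-05 = 4.452e+04.
ε/D_h = 0.00017/0.181 = 0.000939; Haaland gives 1/√f = -1.8 log₁₀[0.000102+0.000155] = 6.462, so f = 0.02395.
ΔP = f(L/D_h)(ρV²/2) = 0.02395·5.9/0.181·5.926 = 4.626 Pa.
ΔP = 0.00463 kPa.

ΔP ≈ 0.00463 kPa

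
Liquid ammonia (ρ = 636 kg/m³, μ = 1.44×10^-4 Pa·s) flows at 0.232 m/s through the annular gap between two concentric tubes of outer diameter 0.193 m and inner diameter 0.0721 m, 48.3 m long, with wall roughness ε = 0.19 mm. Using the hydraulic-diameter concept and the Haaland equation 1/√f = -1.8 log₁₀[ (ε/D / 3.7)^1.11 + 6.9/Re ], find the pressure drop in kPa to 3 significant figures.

ΔP ≈ 0.161 kPa

Hydraulic diameter D_h = 4A/P = D_o - D_i = 0.193 - 0.0721 = 0.1209 m.
Re = ρVD_h/μ = 636·0.232·0.1209/0.000144 = 1.239e+05.
ε/D_h = 0.00019/0.1209 = 0.00157; Haaland gives 1/√f = -1.8 log₁₀[0.000181+5.57e-05] = 6.527, so f = 0.02347.
ΔP = f(L/D_h)(ρV²/2) = 0.02347·48.3/0.1209·17.12 = 160.5 Pa.
ΔP = 0.161 kPa.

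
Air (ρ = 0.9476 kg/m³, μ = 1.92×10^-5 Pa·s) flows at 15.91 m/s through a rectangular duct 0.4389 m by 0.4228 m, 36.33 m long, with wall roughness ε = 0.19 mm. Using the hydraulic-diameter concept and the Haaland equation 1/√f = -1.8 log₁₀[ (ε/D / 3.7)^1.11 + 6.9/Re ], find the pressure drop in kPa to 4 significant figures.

ΔP ≈ 0.1778 kPa

Hydraulic diameter D_h = 4A/P = 4·(0.4389·0.4228)/(2·(0.4389+0.4228)) = 0.7423/1.723 = 0.4307 m.
Re = ρVD_h/μ = 0.9476·15.91·0.4307/1.92e-05 = 3.382e+05.
ε/D_h = 0.00019/0.4307 = 0.000441; Haaland gives 1/√f = -1.8 log₁₀[4.41e-05+2.04e-05] = 7.542, so f = 0.01758.
ΔP = f(L/D_h)(ρV²/2) = 0.01758·36.33/0.4307·119.9 = 177.8 Pa.
ΔP = 0.1778 kPa.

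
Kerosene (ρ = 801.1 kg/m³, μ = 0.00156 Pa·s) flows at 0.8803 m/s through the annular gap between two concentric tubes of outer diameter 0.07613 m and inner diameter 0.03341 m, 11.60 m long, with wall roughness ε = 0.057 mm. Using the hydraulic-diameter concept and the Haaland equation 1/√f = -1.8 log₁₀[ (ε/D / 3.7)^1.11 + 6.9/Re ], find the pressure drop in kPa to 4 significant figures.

ΔP ≈ 2.397 kPa

Hydraulic diameter D_h = 4A/P = D_o - D_i = 0.07613 - 0.03341 = 0.04272 m.
Re = ρVD_h/μ = 801.1·0.8803·0.04272/0.00156 = 1.931e+04.
ε/D_h = 5.7e-05/0.04272 = 0.00133; Haaland gives 1/√f = -1.8 log₁₀[0.000151+0.000357] = 5.929, so f = 0.02844.
ΔP = f(L/D_h)(ρV²/2) = 0.02844·11.6/0.04272·310.4 = 2397 Pa.
ΔP = 2.397 kPa.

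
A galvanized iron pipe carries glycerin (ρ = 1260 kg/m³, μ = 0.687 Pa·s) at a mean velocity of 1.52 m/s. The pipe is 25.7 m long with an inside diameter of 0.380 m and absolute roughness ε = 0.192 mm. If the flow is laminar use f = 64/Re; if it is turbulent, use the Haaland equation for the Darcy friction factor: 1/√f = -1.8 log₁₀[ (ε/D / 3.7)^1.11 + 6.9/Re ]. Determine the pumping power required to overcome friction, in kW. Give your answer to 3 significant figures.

P ≈ 1.03 kW

Reynolds number Re = ρVD/μ = 1260 · 1.52 · 0.38 / 0.687 = 1059.
Re < 2300 → laminar flow, so f = 64/Re = 64/1059 = 0.06041 (the turbulent correlation is not needed).
Darcy-Weisbach: ΔP = f(L/D)(ρV²/2) = 0.06041·(25.7/0.38)·(1260·1.52²/2) = 0.06041·67.63·1456 = 5947 Pa.
Q = V·A = 1.52·0.1134 = 0.1724 m³/s.
Pumping power P = QΔP = 0.1724·5947 = 1025 W = 1.03 kW.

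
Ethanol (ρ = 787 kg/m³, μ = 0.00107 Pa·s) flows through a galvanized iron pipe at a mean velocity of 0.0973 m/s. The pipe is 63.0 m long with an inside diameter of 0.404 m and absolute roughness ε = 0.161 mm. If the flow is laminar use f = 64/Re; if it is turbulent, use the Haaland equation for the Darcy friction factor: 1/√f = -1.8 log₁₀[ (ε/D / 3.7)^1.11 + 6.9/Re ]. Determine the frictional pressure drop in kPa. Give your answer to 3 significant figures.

ΔP ≈ 0.0142 kPa

Reynolds number Re = ρVD/μ = 787 · 0.0973 · 0.404 / 0.00107 = 2.891e+04.
Re > 4000 → turbulent. Relative roughness ε/D = 0.000161/0.404 = 0.000399. Haaland: 1/√f = -1.8 log₁₀[(0.000399/3.7)^1.11 + 6.9/2.891e+04] = -1.8 log₁₀[3.94e-05 + 0.000239] = 6.401, so f = 0.02441.
Darcy-Weisbach: ΔP = f(L/D)(ρV²/2) = 0.02441·(63/0.404)·(787·0.0973²/2) = 0.02441·155.9·3.725 = 14.18 Pa.
ΔP = 14.18 Pa = 0.0142 kPa.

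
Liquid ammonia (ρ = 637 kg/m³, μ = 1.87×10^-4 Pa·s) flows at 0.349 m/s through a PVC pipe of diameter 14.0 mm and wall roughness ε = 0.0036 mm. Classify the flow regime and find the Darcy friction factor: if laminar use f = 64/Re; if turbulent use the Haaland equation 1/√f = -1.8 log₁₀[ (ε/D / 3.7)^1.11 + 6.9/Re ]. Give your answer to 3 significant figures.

f ≈ 0.0274

Re = ρVD/μ = 637·0.349·0.014/0.000187 = 1.664e+04.
Re > 4000 → turbulent. ε/D = 3.6e-06/0.014 = 0.000257; Haaland: 1/√f = -1.8 log₁₀[2.42e-05 + 0.000415] = 6.044, so f = 0.02738.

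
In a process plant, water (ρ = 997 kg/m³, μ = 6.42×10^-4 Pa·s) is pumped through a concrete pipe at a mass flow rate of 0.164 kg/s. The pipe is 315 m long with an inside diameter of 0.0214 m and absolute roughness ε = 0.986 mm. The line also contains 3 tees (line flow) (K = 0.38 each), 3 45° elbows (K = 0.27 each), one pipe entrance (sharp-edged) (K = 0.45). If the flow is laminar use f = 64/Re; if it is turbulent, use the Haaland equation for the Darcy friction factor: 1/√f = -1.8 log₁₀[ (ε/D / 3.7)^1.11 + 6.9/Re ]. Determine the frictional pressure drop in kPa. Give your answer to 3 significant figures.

ΔP ≈ 109 kPa

A = πD²/4 = π(0.0214)²/4 = 0.0003597 m²; mean velocity V = ṁ/(ρA) = 0.164/(997 · 0.0003597) = 0.4573 m/s.
Reynolds number Re = ρVD/μ = 997 · 0.4573 · 0.0214 / 0.000642 = 1.52e+04.
Re > 4000 → turbulent. Relative roughness ε/D = 0.000986/0.0214 = 0.0461. Haaland: 1/√f = -1.8 log₁₀[(0.0461/3.7)^1.11 + 6.9/1.52e+04] = -1.8 log₁₀[0.00769 + 0.000454] = 3.761, so f = 0.0707.
Total minor-loss coefficient ΣK = 3·0.38 + 3·0.27 + 1·0.45 = 2.4.
ΔP = [f·L/D + ΣK]·(ρV²/2) = [0.0707·315/0.0214 + 2.4]·(997·0.4573²/2) = [1041 + 2.4]·104.3 = 1.088e+05 Pa.
ΔP = 1.088e+05 Pa = 109 kPa.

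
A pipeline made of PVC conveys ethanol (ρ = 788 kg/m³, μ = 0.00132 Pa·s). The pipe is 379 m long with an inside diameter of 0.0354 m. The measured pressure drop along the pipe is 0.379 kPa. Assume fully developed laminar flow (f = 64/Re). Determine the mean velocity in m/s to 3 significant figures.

For laminar flow, f = 64/Re with Re = ρVD/μ, so Darcy-Weisbach reduces to ΔP = 32μLV/D². Solving for V: V = ΔP·D²/(32μL) = 379·(0.0354)²/(32·0.00132·379) = 0.02967 m/s.
Check: Re = ρVD/μ = 788·0.02967·0.0354/0.00132 = 627 < 2300, so the laminar assumption holds.

V ≈ 0.0297 m/s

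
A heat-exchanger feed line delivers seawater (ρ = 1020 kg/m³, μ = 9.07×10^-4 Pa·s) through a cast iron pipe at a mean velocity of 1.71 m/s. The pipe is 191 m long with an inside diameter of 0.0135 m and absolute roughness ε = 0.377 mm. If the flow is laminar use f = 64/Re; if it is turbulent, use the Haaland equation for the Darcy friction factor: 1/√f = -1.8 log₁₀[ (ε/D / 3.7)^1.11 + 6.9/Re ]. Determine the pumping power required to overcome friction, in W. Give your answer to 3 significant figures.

P ≈ 294 W

Reynolds number Re = ρVD/μ = 1020 · 1.71 · 0.0135 / 0.000907 = 2.596e+04.
Re > 4000 → turbulent. Relative roughness ε/D = 0.000377/0.0135 = 0.0279. Haaland: 1/√f = -1.8 log₁₀[(0.0279/3.7)^1.11 + 6.9/2.596e+04] = -1.8 log₁₀[0.00441 + 0.000266] = 4.194, so f = 0.05684.
Darcy-Weisbach: ΔP = f(L/D)(ρV²/2) = 0.05684·(191/0.0135)·(1020·1.71²/2) = 0.05684·1.415e+04·1491 = 1.199e+06 Pa.
Q = V·A = 1.71·0.0001431 = 0.0002448 m³/s.
Pumping power P = QΔP = 0.0002448·1.199e+06 = 293.5 W = 294 W.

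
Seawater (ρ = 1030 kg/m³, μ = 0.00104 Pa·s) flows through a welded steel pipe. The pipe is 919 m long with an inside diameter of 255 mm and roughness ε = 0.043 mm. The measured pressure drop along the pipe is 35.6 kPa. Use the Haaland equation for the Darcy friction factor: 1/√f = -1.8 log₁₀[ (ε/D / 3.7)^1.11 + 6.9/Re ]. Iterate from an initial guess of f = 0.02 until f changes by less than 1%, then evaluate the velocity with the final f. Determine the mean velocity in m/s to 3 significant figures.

Rearranging Darcy-Weisbach: V = √(2·ΔP·D/(f·L·ρ)). With ε/D = 4.3e-05/0.255 = 0.000169, iterate starting from f = 0.02:
  f = 0.02 → V = √(2·3.56e+04·0.255/(0.02·919·1030)) = 0.9793 m/s; Re = ρVD/μ = 2.473e+05; f → 0.01619
  f = 0.01619 → V = 1.088 m/s; Re = 2.749e+05; f → 0.01598
  f = 0.01598 → V = 1.096 m/s; Re = 2.767e+05; f → 0.01597
Converged (Δf/f < 1%). With the final f = 0.01597: V = √(2·3.56e+04·0.255/(0.01597·919·1030)) = 1.096 m/s.

V ≈ 1.10 m/s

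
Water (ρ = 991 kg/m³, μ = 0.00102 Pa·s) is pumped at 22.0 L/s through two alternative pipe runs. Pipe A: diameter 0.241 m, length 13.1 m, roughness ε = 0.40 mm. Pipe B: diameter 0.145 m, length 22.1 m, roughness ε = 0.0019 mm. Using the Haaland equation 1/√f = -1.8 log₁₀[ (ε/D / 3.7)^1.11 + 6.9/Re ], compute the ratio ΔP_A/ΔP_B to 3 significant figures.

ΔP_A/ΔP_B ≈ 0.0707

Pipe A: V = Q/A = 0.022/0.04562 = 0.4823 m/s; Re = 1.129e+05; ε/D = 0.00166; Haaland → f = 0.02386; ΔP_A = f(L/D)(ρV²/2) = 149.5 Pa.
Pipe B: V = Q/A = 0.022/0.01651 = 1.332 m/s; Re = 1.877e+05; ε/D = 1.31e-05; Haaland → f = 0.01577; ΔP_B = f(L/D)(ρV²/2) = 2114 Pa.
ΔP_A/ΔP_B = 149.5/2114 = 0.0707.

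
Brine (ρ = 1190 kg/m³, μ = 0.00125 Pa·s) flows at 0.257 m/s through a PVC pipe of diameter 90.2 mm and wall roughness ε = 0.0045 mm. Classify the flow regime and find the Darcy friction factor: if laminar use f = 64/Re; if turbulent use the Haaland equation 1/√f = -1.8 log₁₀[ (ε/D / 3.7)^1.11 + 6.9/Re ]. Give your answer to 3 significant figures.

f ≈ 0.0252

Re = ρVD/μ = 1190·0.257·0.0902/0.00125 = 2.207e+04.
Re > 4000 → turbulent. ε/D = 4.5e-06/0.0902 = 4.99e-05; Haaland: 1/√f = -1.8 log₁₀[3.93e-06 + 0.000313] = 6.299, so f = 0.0252.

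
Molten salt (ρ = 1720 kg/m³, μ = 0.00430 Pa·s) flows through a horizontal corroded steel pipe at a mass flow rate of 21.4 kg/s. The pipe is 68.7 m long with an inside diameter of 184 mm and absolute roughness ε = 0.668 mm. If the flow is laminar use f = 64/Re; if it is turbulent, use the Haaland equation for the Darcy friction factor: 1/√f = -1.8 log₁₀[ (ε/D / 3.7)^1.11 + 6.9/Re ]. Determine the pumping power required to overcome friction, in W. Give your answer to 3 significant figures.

A = πD²/4 = π(0.184)²/4 = 0.02659 m²; mean velocity V = ṁ/(ρA) = 21.4/(1720 · 0.02659) = 0.4679 m/s.
Reynolds number Re = ρVD/μ = 1720 · 0.4679 · 0.184 / 0.0043 = 3.444e+04.
Re > 4000 → turbulent. Relative roughness ε/D = 0.000668/0.184 = 0.00363. Haaland: 1/√f = -1.8 log₁₀[(0.00363/3.7)^1.11 + 6.9/3.444e+04] = -1.8 log₁₀[0.000458 + 0.0002] = 5.727, so f = 0.03049.
Darcy-Weisbach: ΔP = f(L/D)(ρV²/2) = 0.03049·(68.7/0.184)·(1720·0.4679²/2) = 0.03049·373.4·188.3 = 2144 Pa.
Q = ṁ/ρ = 21.4/1720 = 0.01244 m³/s.
Pumping power P = QΔP = 0.01244·2144 = 26.67 W = 26.7 W.

P ≈ 26.7 W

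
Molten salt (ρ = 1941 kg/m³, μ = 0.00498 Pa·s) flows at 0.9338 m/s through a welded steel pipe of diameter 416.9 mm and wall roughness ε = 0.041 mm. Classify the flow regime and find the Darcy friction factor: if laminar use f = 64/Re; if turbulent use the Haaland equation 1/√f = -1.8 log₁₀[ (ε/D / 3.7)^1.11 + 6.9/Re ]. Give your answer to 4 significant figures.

Re = ρVD/μ = 1941·0.9338·0.4169/0.00498 = 1.517e+05.
Re > 4000 → turbulent. ε/D = 4.1e-05/0.4169 = 9.83e-05; Haaland: 1/√f = -1.8 log₁₀[8.34e-06 + 4.55e-05] = 7.684, so f = 0.01693.

f ≈ 0.01693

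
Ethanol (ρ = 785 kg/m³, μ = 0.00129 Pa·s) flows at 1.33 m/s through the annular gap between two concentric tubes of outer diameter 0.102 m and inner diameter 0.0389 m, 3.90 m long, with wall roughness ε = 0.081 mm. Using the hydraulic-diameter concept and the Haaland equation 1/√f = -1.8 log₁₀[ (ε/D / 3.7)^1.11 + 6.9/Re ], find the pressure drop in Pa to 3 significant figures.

Hydraulic diameter D_h = 4A/P = D_o - D_i = 0.102 - 0.0389 = 0.0631 m.
Re = ρVD_h/μ = 785·1.33·0.0631/0.00129 = 5.107e+04.
ε/D_h = 8.1e-05/0.0631 = 0.00128; Haaland gives 1/√f = -1.8 log₁₀[0.000144+0.000135] = 6.396, so f = 0.02444.
ΔP = f(L/D_h)(ρV²/2) = 0.02444·3.9/0.0631·694.3 = 1049 Pa.

ΔP ≈ 1050 Pa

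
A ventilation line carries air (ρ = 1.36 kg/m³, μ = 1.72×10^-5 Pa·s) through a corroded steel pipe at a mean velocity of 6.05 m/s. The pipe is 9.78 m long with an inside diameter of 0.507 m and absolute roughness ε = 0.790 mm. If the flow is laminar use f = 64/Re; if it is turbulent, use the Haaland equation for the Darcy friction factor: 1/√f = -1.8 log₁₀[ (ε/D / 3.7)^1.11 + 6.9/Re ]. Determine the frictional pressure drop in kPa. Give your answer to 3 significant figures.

Reynolds number Re = ρVD/μ = 1.36 · 6.05 · 0.507 / 1.72e-05 = 2.425e+05.
Re > 4000 → turbulent. Relative roughness ε/D = 0.00079/0.507 = 0.00156. Haaland: 1/√f = -1.8 log₁₀[(0.00156/3.7)^1.11 + 6.9/2.425e+05] = -1.8 log₁₀[0.000179 + 2.84e-05] = 6.629, so f = 0.02276.
Darcy-Weisbach: ΔP = f(L/D)(ρV²/2) = 0.02276·(9.78/0.507)·(1.36·6.05²/2) = 0.02276·19.29·24.89 = 10.93 Pa.
ΔP = 10.93 Pa = 0.0109 kPa.

ΔP ≈ 0.0109 kPa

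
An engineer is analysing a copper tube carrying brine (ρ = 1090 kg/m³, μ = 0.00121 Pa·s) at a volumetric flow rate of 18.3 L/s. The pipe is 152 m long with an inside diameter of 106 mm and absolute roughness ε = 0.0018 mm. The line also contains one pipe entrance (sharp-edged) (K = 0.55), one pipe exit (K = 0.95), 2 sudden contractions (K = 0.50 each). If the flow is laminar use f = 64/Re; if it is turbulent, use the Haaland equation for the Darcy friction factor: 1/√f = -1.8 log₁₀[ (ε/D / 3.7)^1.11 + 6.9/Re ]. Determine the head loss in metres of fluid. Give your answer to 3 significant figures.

h_f ≈ 5.46 m

Q = 18.3 L/s = 18.3/1000 = 0.0183 m³/s.
Cross-sectional area A = πD²/4 = π(0.106)²/4 = 0.008825 m²; mean velocity V = Q/A = 0.0183/0.008825 = 2.074 m/s.
Reynolds number Re = ρVD/μ = 1090 · 2.074 · 0.106 / 0.00121 = 1.98e+05.
Re > 4000 → turbulent. Relative roughness ε/D = 1.8e-06/0.106 = 1.7e-05. Haaland: 1/√f = -1.8 log₁₀[(1.7e-05/3.7)^1.11 + 6.9/1.98e+05] = -1.8 log₁₀[1.19e-06 + 3.48e-05] = 7.998, so f = 0.01563.
Total minor-loss coefficient ΣK = 1·0.55 + 1·0.95 + 2·0.5 = 2.5.
ΔP = [f·L/D + ΣK]·(ρV²/2) = [0.01563·152/0.106 + 2.5]·(1090·2.074²/2) = [22.42 + 2.5]·2344 = 5.84e+04 Pa.
Head loss h_f = ΔP/(ρg) = 5.84e+04/(1090·9.81) = 5.46 m.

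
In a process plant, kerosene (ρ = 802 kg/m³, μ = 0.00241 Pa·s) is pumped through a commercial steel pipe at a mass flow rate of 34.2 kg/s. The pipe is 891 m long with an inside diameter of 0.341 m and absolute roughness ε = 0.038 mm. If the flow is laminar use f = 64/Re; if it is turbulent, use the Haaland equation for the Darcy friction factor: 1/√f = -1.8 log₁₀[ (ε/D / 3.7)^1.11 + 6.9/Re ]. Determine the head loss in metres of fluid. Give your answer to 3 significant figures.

h_f ≈ 0.603 m

A = πD²/4 = π(0.341)²/4 = 0.09133 m²; mean velocity V = ṁ/(ρA) = 34.2/(802 · 0.09133) = 0.4669 m/s.
Reynolds number Re = ρVD/μ = 802 · 0.4669 · 0.341 / 0.00241 = 5.299e+04.
Re > 4000 → turbulent. Relative roughness ε/D = 3.8e-05/0.341 = 0.000111. Haaland: 1/√f = -1.8 log₁₀[(0.000111/3.7)^1.11 + 6.9/5.299e+04] = -1.8 log₁₀[9.58e-06 + 0.00013] = 6.938, so f = 0.02077.
Darcy-Weisbach: ΔP = f(L/D)(ρV²/2) = 0.02077·(891/0.341)·(802·0.4669²/2) = 0.02077·2613·87.43 = 4746 Pa.
Head loss h_f = ΔP/(ρg) = 4746/(802·9.81) = 0.603 m.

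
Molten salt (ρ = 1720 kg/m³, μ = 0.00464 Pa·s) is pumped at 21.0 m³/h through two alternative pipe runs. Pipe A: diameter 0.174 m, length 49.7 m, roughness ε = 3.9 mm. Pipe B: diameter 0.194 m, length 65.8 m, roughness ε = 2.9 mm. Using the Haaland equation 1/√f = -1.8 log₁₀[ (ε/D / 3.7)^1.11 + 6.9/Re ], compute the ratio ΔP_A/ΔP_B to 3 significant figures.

Pipe A: V = Q/A = 0.005833/0.02378 = 0.2453 m/s; Re = 1.582e+04; ε/D = 0.0224; Haaland → f = 0.05314; ΔP_A = f(L/D)(ρV²/2) = 785.6 Pa.
Pipe B: V = Q/A = 0.005833/0.02956 = 0.1973 m/s; Re = 1.419e+04; ε/D = 0.0149; Haaland → f = 0.04672; ΔP_B = f(L/D)(ρV²/2) = 530.7 Pa.
ΔP_A/ΔP_B = 785.6/530.7 = 1.48.

ΔP_A/ΔP_B ≈ 1.48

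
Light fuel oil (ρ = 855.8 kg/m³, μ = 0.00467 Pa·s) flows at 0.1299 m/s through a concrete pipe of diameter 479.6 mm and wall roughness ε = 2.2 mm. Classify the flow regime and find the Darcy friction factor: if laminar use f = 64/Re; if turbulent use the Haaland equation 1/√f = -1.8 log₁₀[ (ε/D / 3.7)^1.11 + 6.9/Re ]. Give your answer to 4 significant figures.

f ≈ 0.03616

Re = ρVD/μ = 855.8·0.1299·0.4796/0.00467 = 1.142e+04.
Re > 4000 → turbulent. ε/D = 0.0022/0.4796 = 0.00459; Haaland: 1/√f = -1.8 log₁₀[0.000594 + 0.000604] = 5.259, so f = 0.03616.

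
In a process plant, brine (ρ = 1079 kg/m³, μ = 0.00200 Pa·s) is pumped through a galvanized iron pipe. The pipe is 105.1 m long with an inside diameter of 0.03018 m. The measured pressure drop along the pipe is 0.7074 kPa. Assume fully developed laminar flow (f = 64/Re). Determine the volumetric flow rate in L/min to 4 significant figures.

Q ≈ 4.112 L/min

For laminar flow, f = 64/Re with Re = ρVD/μ, so Darcy-Weisbach reduces to ΔP = 32μLV/D². Solving for V: V = ΔP·D²/(32μL) = 707.4·(0.03018)²/(32·0.002·105.1) = 0.09579 m/s.
Check: Re = ρVD/μ = 1079·0.09579·0.03018/0.002 = 1560 < 2300, so the laminar assumption holds.
Q = V·A = 0.09579·(π/4·0.03018²) = 6.853e-05 m³/s = 4.112 L/min.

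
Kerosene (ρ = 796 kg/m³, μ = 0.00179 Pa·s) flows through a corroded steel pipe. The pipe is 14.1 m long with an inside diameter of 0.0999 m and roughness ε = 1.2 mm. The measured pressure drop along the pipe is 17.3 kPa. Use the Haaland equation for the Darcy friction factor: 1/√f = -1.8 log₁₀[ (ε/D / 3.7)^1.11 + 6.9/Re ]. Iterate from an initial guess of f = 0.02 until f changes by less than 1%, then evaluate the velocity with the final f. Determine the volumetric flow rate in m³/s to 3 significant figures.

Q ≈ 0.0215 m³/s

Rearranging Darcy-Weisbach: V = √(2·ΔP·D/(f·L·ρ)). With ε/D = 0.0012/0.0999 = 0.012, iterate starting from f = 0.02:
  f = 0.02 → V = √(2·1.73e+04·0.0999/(0.02·14.1·796)) = 3.924 m/s; Re = ρVD/μ = 1.743e+05; f → 0.04074
  f = 0.04074 → V = 2.75 m/s; Re = 1.221e+05; f → 0.04086
Converged (Δf/f < 1%). With the final f = 0.04086: V = √(2·1.73e+04·0.0999/(0.04086·14.1·796)) = 2.745 m/s.
Q = V·A = 2.745·(π/4·0.0999²) = 0.02152 m³/s = 0.0215 m³/s.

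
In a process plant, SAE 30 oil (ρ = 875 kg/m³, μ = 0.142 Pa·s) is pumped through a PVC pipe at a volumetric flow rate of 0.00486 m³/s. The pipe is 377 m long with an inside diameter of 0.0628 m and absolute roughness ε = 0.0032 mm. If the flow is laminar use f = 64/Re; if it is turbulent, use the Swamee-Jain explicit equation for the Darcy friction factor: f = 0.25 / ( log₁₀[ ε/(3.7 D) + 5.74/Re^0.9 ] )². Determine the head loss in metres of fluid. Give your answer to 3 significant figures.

h_f ≈ 79.4 m

Cross-sectional area A = πD²/4 = π(0.0628)²/4 = 0.003097 m²; mean velocity V = Q/A = 0.00486/0.003097 = 1.569 m/s.
Reynolds number Re = ρVD/μ = 875 · 1.569 · 0.0628 / 0.142 = 607.2.
Re < 2300 → laminar flow, so f = 64/Re = 64/607.2 = 0.1054 (the turbulent correlation is not needed).
Darcy-Weisbach: ΔP = f(L/D)(ρV²/2) = 0.1054·(377/0.0628)·(875·1.569²/2) = 0.1054·6003·1077 = 6.815e+05 Pa.
Head loss h_f = ΔP/(ρg) = 6.815e+05/(875·9.81) = 79.4 m.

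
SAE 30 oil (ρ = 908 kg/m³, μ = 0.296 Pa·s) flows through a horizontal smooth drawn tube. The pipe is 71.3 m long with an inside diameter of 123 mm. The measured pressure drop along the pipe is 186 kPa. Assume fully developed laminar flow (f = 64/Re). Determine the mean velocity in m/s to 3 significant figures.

For laminar flow, f = 64/Re with Re = ρVD/μ, so Darcy-Weisbach reduces to ΔP = 32μLV/D². Solving for V: V = ΔP·D²/(32μL) = 1.86e+05·(0.123)²/(32·0.296·71.3) = 4.167 m/s.
Check: Re = ρVD/μ = 908·4.167·0.123/0.296 = 1572 < 2300, so the laminar assumption holds.

V ≈ 4.17 m/s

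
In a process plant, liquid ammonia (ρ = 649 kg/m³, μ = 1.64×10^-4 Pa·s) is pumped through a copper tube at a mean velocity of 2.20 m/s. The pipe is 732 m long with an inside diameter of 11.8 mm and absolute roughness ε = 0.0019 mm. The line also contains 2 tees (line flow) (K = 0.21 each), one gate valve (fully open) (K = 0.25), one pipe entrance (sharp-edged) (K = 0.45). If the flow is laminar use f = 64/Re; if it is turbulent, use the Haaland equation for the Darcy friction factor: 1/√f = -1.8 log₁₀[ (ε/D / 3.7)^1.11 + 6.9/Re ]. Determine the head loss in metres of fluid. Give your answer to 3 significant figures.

h_f ≈ 283 m

Reynolds number Re = ρVD/μ = 649 · 2.2 · 0.0118 / 0.000164 = 1.027e+05.
Re > 4000 → turbulent. Relative roughness ε/D = 1.9e-06/0.0118 = 0.000161. Haaland: 1/√f = -1.8 log₁₀[(0.000161/3.7)^1.11 + 6.9/1.027e+05] = -1.8 log₁₀[1.44e-05 + 6.72e-05] = 7.359, so f = 0.01846.
Total minor-loss coefficient ΣK = 2·0.21 + 1·0.25 + 1·0.45 = 1.12.
ΔP = [f·L/D + ΣK]·(ρV²/2) = [0.01846·732/0.0118 + 1.12]·(649·2.2²/2) = [1145 + 1.12]·1571 = 1.801e+06 Pa.
Head loss h_f = ΔP/(ρg) = 1.801e+06/(649·9.81) = 283 m.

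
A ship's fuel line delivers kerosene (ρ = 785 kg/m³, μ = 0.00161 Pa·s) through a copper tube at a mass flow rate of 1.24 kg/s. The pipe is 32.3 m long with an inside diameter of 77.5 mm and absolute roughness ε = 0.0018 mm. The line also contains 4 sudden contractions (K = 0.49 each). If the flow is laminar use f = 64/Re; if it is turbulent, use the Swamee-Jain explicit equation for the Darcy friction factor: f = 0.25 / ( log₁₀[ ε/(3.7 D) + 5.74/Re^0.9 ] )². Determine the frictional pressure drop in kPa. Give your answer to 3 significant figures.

A = πD²/4 = π(0.0775)²/4 = 0.004717 m²; mean velocity V = ṁ/(ρA) = 1.24/(785 · 0.004717) = 0.3349 m/s.
Reynolds number Re = ρVD/μ = 785 · 0.3349 · 0.0775 / 0.00161 = 1.265e+04.
Re > 4000 → turbulent. Relative roughness ε/D = 1.8e-06/0.0775 = 2.32e-05. Swamee-Jain: f = 0.25/(log₁₀[2.32e-05/3.7 + 5.74/1.265e+04^0.9])² = 0.25/(log₁₀[6.28e-06 + 0.00117])² = 0.25/(-2.931)² = 0.02911.
Total minor-loss coefficient ΣK = 4·0.49 = 1.96.
ΔP = [f·L/D + ΣK]·(ρV²/2) = [0.02911·32.3/0.0775 + 1.96]·(785·0.3349²/2) = [12.13 + 1.96]·44.01 = 620.1 Pa.
ΔP = 620.1 Pa = 0.620 kPa.

ΔP ≈ 0.620 kPa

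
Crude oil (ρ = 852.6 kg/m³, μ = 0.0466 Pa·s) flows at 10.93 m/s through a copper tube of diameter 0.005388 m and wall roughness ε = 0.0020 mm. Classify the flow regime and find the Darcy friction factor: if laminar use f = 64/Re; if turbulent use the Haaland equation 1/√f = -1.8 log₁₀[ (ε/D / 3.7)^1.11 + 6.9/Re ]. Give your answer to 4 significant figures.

f ≈ 0.05940

Re = ρVD/μ = 852.6·10.93·0.005388/0.0466 = 1077.
Re < 2300 → laminar, so f = 64/Re = 0.0594 (roughness is irrelevant in laminar flow).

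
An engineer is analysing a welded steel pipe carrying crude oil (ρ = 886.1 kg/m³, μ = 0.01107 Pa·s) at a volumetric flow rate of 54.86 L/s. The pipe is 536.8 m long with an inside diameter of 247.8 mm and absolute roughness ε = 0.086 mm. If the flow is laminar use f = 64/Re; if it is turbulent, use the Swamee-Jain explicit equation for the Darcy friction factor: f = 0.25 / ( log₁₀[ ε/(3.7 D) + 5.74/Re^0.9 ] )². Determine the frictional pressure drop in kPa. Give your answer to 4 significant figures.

ΔP ≈ 32.22 kPa

Q = 54.86 L/s = 54.86/1000 = 0.05486 m³/s.
Cross-sectional area A = πD²/4 = π(0.2478)²/4 = 0.04823 m²; mean velocity V = Q/A = 0.05486/0.04823 = 1.138 m/s.
Reynolds number Re = ρVD/μ = 886.1 · 1.138 · 0.2478 / 0.0111 = 2.256e+04.
Re > 4000 → turbulent. Relative roughness ε/D = 8.6e-05/0.2478 = 0.000347. Swamee-Jain: f = 0.25/(log₁₀[0.000347/3.7 + 5.74/2.256e+04^0.9])² = 0.25/(log₁₀[9.38e-05 + 0.000693])² = 0.25/(-3.104)² = 0.02595.
Darcy-Weisbach: ΔP = f(L/D)(ρV²/2) = 0.02595·(536.8/0.2478)·(886.1·1.138²/2) = 0.02595·2166·573.3 = 3.222e+04 Pa.
ΔP = 3.222e+04 Pa = 32.22 kPa.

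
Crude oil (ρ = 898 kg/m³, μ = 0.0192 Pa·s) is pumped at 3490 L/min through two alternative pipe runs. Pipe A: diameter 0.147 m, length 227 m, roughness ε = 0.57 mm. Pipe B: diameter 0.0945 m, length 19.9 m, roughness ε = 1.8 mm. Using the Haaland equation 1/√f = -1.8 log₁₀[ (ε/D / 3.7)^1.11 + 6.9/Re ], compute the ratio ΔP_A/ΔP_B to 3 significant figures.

ΔP_A/ΔP_B ≈ 0.820

Pipe A: V = Q/A = 0.05817/0.01697 = 3.427 m/s; Re = 2.356e+04; ε/D = 0.00388; Haaland → f = 0.03202; ΔP_A = f(L/D)(ρV²/2) = 2.608e+05 Pa.
Pipe B: V = Q/A = 0.05817/0.007014 = 8.293 m/s; Re = 3.665e+04; ε/D = 0.019; Haaland → f = 0.04889; ΔP_B = f(L/D)(ρV²/2) = 3.179e+05 Pa.
ΔP_A/ΔP_B = 2.608e+05/3.179e+05 = 0.820.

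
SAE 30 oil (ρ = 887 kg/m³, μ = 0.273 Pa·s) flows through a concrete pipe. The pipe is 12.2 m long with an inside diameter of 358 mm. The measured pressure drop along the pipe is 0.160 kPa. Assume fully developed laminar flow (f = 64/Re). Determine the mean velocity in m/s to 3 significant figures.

V ≈ 0.192 m/s

For laminar flow, f = 64/Re with Re = ρVD/μ, so Darcy-Weisbach reduces to ΔP = 32μLV/D². Solving for V: V = ΔP·D²/(32μL) = 160·(0.358)²/(32·0.273·12.2) = 0.1924 m/s.
Check: Re = ρVD/μ = 887·0.1924·0.358/0.273 = 223.8 < 2300, so the laminar assumption holds.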